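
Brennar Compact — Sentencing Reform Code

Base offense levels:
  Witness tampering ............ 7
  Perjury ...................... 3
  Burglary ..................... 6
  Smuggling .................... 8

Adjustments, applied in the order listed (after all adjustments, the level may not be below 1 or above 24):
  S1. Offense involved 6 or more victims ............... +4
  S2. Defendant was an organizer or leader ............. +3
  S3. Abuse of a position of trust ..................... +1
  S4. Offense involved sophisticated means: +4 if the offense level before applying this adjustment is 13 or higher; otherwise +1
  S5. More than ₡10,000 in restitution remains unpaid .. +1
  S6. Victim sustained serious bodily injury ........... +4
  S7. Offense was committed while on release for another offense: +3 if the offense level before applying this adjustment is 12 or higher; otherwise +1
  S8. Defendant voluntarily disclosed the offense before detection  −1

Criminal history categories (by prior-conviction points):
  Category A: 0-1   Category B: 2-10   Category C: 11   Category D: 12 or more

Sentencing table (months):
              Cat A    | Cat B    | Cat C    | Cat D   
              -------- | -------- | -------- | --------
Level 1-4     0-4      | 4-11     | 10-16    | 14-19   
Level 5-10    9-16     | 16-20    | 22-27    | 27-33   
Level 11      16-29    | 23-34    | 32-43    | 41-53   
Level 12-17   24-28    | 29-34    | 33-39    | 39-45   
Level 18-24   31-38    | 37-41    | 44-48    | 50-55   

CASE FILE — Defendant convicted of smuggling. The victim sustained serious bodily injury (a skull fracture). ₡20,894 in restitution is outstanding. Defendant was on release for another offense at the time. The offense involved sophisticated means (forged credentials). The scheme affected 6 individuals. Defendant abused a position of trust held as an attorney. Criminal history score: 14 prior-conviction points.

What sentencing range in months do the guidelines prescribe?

50-55 months

Base offense level for smuggling: 8.
S1 applies: 8 + 4 = 12.
S3 applies: 12 + 1 = 13.
S4 applies (level before this adjustment is 13 ≥ 13, so +4): 13 + 4 = 17.
S5 applies: 17 + 1 = 18.
S6 applies: 18 + 4 = 22.
S7 applies (level before this adjustment is 22 ≥ 12, so +3): 22 + 3 = 25.
S8 does not apply.
Level 25 exceeds the maximum of 24; capped at 24.
Final offense level: 24.
Criminal history: 14 prior points → Category D (12+).
Level 24 falls in the 18-24 band.
Grid: Level 18-24 × Category D = 50-55 months.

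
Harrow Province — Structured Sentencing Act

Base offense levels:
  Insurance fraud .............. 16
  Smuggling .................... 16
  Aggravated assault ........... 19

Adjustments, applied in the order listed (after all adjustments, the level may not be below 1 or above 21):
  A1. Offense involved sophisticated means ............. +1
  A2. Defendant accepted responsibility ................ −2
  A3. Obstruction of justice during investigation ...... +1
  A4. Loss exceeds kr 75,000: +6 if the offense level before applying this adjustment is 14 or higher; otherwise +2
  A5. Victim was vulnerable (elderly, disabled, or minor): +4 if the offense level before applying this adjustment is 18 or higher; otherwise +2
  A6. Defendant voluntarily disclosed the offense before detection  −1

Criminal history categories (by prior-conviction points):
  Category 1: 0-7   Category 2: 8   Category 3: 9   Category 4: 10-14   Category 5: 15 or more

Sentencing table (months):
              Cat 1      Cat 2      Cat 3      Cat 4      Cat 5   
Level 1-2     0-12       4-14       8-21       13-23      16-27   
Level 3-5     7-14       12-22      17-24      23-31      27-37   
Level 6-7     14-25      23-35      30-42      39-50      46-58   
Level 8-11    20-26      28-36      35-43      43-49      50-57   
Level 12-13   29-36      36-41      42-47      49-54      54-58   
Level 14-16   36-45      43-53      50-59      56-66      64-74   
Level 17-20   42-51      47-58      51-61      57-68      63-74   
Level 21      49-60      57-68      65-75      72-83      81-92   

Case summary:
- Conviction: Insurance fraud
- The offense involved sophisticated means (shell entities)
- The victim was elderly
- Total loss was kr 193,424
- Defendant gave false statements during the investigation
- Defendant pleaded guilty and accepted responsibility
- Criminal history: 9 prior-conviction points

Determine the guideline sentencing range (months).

Base offense level for insurance fraud: 16.
A1 applies: 16 + 1 = 17.
A2 applies: 17 − 2 = 15.
A3 applies: 15 + 1 = 16.
A4 applies (level before this adjustment is 16 ≥ 14, so +6): 16 + 6 = 22.
A5 applies (level before this adjustment is 22 ≥ 18, so +4): 22 + 4 = 26.
Level 26 exceeds the maximum of 21; capped at 21.
Final offense level: 21.
Criminal history: 9 prior points → Category 3 (9).
Level 21 falls in the 21 band.
Grid: Level 21 × Category 3 = 65-75 months.

65-75 months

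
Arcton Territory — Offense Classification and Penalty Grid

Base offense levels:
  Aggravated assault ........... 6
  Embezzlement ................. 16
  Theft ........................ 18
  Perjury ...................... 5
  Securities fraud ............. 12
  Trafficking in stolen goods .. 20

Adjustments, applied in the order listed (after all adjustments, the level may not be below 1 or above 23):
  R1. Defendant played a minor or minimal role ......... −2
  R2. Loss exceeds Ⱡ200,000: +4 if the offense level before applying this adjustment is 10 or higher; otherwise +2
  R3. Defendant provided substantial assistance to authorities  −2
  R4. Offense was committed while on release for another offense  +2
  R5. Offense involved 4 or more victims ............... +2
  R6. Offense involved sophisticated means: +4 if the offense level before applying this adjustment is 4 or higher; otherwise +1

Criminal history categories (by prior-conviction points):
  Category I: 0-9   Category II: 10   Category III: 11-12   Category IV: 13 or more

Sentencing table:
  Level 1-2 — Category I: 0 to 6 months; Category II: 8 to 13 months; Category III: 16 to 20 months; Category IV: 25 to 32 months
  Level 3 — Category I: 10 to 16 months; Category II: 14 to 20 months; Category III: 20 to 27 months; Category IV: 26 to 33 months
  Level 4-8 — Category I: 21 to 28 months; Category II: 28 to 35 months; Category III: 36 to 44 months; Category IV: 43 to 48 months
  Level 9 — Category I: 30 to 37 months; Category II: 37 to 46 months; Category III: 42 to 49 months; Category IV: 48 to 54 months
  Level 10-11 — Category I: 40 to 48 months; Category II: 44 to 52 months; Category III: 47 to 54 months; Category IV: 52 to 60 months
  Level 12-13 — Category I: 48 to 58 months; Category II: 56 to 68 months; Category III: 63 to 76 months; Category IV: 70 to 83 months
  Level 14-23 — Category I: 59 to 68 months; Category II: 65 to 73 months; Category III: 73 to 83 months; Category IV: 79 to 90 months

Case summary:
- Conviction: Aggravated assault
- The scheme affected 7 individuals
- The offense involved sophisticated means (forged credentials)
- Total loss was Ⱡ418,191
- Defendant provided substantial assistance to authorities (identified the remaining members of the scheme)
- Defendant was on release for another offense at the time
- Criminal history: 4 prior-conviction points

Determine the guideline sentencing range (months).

Base offense level for aggravated assault: 6.
R2 applies (level before this adjustment is 6 < 10, so +2): 6 + 2 = 8.
R3 applies: 8 − 2 = 6.
R4 applies: 6 + 2 = 8.
R5 applies: 8 + 2 = 10.
R6 applies (level before this adjustment is 10 ≥ 4, so +4): 10 + 4 = 14.
Final offense level: 14.
Criminal history: 4 prior points → Category I (0-9).
Level 14 falls in the 14-23 band.
Grid: Level 14-23 × Category I = 59-68 months.

59-68 months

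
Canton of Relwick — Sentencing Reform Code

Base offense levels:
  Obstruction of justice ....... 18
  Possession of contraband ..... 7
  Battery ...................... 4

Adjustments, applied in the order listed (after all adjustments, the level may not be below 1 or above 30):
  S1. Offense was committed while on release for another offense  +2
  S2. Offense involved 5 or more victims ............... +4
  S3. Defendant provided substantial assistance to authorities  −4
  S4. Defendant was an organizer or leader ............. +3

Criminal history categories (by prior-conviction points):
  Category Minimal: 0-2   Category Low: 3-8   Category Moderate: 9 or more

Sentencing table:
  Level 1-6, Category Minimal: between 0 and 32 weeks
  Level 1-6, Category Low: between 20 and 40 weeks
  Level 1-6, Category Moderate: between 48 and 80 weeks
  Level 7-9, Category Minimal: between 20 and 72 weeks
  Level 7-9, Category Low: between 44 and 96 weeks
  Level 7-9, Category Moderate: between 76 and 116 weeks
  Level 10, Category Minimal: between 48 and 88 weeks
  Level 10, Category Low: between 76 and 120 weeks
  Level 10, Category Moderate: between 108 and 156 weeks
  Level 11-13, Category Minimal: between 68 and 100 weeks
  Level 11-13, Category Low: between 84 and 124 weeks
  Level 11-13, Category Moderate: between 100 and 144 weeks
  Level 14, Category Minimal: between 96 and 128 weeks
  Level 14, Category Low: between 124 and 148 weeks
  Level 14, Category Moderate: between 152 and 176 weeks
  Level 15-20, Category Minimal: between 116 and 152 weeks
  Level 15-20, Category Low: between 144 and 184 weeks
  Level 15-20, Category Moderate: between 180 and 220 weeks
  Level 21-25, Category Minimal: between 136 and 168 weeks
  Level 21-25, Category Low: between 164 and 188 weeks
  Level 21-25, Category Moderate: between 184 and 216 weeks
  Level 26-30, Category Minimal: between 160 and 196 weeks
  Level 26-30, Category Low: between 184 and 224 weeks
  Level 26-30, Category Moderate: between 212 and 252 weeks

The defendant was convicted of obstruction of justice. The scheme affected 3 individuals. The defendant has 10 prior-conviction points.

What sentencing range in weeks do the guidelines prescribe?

Base offense level for obstruction of justice: 18.
Final offense level: 18.
Criminal history: 10 prior points → Category Moderate (9+).
Level 18 falls in the 15-20 band.
Grid: Level 15-20 × Category Moderate = 180-220 weeks.

180-220 weeks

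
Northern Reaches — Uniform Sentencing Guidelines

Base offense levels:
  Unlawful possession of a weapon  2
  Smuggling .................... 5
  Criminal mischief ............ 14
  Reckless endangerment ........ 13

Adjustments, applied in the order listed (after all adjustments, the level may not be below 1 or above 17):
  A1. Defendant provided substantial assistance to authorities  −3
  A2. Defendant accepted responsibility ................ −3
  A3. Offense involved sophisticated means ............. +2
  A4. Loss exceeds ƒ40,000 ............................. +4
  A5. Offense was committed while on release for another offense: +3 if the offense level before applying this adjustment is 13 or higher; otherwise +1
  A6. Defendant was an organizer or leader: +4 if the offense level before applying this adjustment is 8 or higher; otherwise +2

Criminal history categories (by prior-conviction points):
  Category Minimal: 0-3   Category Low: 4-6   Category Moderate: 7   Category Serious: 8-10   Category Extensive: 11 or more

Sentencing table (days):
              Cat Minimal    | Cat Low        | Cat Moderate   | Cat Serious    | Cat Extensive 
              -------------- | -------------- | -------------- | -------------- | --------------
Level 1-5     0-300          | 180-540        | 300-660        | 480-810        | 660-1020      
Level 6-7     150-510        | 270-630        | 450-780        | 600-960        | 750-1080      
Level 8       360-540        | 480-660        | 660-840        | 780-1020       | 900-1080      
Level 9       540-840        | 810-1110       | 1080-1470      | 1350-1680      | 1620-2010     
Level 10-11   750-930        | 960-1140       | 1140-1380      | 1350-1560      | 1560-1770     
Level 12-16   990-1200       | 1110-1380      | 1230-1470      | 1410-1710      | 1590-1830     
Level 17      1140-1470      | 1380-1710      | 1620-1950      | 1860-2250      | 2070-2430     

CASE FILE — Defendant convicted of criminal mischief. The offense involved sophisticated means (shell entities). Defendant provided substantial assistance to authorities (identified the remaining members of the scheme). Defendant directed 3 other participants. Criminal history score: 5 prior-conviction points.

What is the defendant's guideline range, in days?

Base offense level for criminal mischief: 14.
A1 applies: 14 − 3 = 11.
A3 applies: 11 + 2 = 13.
A4 does not apply.
A6 applies (level before this adjustment is 13 ≥ 8, so +4): 13 + 4 = 17.
Final offense level: 17.
Criminal history: 5 prior points → Category Low (4-6).
Level 17 falls in the 17 band.
Grid: Level 17 × Category Low = 1380-1710 days.

1380-1710 days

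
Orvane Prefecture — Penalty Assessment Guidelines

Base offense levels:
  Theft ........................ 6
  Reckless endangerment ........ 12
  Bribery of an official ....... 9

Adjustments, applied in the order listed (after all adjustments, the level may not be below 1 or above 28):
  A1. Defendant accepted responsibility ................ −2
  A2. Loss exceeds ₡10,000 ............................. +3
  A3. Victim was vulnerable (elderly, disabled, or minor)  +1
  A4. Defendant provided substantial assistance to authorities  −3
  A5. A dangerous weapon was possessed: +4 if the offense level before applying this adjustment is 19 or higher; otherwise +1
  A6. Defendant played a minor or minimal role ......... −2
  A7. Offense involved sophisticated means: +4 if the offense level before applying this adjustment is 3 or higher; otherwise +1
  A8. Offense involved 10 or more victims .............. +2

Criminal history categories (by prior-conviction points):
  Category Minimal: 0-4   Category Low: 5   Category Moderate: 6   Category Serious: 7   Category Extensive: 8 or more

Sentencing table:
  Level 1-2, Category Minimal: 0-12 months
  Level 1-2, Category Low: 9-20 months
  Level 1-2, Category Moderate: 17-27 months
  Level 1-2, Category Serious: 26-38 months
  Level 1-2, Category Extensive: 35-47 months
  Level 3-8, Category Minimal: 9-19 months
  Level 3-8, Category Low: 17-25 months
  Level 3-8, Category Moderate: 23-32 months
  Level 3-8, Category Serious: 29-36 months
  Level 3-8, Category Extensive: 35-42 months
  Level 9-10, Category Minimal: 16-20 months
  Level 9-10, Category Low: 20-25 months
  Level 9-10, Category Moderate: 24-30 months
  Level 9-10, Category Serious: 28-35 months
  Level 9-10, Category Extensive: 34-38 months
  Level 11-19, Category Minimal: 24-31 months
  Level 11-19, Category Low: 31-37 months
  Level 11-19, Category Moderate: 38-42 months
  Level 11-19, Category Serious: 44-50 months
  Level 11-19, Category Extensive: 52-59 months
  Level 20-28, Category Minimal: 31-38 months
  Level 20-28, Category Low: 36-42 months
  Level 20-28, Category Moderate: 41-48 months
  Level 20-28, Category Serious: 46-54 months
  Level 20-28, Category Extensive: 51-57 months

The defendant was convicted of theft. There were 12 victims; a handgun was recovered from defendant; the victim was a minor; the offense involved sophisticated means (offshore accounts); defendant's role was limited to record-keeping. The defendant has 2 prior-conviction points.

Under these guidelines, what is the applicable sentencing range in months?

24-31 months

Base offense level for theft: 6.
A1 does not apply.
A3 applies: 6 + 1 = 7.
A5 applies (level before this adjustment is 7 < 19, so +1): 7 + 1 = 8.
A6 applies: 8 − 2 = 6.
A7 applies (level before this adjustment is 6 ≥ 3, so +4): 6 + 4 = 10.
A8 applies: 10 + 2 = 12.
Final offense level: 12.
Criminal history: 2 prior points → Category Minimal (0-4).
Level 12 falls in the 11-19 band.
Grid: Level 11-19 × Category Minimal = 24-31 months.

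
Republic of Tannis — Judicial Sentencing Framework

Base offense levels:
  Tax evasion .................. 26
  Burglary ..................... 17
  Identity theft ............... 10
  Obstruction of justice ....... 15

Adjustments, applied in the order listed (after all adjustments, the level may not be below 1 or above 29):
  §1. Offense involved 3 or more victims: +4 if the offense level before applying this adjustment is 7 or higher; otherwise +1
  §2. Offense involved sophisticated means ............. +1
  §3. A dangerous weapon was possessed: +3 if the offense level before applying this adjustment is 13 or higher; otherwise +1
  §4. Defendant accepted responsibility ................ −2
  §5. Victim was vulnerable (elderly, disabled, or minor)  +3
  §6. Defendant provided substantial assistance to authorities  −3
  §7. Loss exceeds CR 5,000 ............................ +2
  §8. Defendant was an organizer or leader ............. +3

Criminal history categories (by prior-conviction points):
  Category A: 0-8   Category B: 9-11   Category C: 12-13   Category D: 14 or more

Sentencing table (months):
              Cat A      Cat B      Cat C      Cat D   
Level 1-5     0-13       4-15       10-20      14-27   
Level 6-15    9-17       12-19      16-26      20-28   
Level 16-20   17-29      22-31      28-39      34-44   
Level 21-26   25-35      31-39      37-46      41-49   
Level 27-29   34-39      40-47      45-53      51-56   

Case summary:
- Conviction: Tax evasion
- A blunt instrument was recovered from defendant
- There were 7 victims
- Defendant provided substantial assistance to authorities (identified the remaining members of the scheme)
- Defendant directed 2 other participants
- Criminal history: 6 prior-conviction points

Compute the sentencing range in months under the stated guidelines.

Base offense level for tax evasion: 26.
§1 applies (level before this adjustment is 26 ≥ 7, so +4): 26 + 4 = 30.
§3 applies (level before this adjustment is 30 ≥ 13, so +3): 30 + 3 = 33.
§5 does not apply.
§6 applies: 33 − 3 = 30.
§8 applies: 30 + 3 = 33.
Level 33 exceeds the maximum of 29; capped at 29.
Final offense level: 29.
Criminal history: 6 prior points → Category A (0-8).
Level 29 falls in the 27-29 band.
Grid: Level 27-29 × Category A = 34-39 months.

34-39 months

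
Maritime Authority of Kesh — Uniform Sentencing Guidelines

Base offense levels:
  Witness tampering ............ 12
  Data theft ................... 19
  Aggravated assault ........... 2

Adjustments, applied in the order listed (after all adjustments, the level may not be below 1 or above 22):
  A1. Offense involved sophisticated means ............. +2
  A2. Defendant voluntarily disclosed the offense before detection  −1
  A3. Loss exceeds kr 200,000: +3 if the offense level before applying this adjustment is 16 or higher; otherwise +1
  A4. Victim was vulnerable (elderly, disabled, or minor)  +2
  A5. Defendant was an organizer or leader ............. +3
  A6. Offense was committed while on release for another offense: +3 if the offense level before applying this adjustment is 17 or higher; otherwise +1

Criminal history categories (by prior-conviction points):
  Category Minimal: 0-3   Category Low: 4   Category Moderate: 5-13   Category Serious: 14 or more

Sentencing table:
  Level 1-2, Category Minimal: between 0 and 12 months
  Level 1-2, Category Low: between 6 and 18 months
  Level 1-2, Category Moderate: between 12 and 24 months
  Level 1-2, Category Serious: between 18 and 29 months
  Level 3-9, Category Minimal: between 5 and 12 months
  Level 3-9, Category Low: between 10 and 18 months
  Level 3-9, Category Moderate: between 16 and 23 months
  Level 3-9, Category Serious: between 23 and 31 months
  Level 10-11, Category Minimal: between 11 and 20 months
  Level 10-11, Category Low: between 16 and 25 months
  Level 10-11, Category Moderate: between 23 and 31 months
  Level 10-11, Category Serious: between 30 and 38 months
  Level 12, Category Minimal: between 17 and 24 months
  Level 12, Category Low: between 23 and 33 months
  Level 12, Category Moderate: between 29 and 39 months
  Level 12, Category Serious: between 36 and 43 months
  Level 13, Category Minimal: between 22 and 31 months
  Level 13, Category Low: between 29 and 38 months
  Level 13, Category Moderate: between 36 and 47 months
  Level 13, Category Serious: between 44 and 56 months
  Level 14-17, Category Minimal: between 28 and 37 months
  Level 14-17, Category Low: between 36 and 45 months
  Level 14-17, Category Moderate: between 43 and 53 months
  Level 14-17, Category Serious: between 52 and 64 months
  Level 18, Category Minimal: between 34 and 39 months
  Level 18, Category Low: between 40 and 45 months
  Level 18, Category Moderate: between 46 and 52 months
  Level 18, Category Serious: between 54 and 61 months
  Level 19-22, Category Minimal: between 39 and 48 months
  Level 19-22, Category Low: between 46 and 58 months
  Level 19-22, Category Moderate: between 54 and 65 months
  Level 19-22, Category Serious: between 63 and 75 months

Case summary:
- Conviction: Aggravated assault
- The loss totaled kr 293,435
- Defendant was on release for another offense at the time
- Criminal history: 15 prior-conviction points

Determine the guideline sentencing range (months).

23-31 months

Base offense level for aggravated assault: 2.
A1 does not apply.
A2 does not apply.
A3 applies (level before this adjustment is 2 < 16, so +1): 2 + 1 = 3.
A4 does not apply.
A5 does not apply.
A6 applies (level before this adjustment is 3 < 17, so +1): 3 + 1 = 4.
Final offense level: 4.
Criminal history: 15 prior points → Category Serious (14+).
Level 4 falls in the 3-9 band.
Grid: Level 3-9 × Category Serious = 23-31 months.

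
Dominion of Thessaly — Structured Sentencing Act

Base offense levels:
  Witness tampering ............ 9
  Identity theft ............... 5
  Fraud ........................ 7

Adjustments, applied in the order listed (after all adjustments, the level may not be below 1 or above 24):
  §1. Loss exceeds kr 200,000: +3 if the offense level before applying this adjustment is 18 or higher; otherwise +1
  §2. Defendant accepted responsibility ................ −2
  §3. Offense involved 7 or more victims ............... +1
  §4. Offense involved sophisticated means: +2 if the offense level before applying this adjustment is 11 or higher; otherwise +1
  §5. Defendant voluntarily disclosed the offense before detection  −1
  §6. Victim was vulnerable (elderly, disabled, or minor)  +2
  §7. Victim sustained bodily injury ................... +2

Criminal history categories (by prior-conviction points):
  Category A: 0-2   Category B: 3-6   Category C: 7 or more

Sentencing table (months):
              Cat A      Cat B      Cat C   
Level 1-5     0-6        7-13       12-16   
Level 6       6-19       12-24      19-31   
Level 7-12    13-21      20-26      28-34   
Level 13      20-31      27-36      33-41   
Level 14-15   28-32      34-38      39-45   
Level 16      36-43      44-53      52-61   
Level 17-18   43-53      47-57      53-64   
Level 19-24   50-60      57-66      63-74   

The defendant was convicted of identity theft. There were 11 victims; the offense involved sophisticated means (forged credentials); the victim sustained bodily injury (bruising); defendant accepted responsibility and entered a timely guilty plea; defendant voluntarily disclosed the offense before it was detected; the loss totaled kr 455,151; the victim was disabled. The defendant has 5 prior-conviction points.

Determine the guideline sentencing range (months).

20-26 months

Base offense level for identity theft: 5.
§1 applies (level before this adjustment is 5 < 18, so +1): 5 + 1 = 6.
§2 applies: 6 − 2 = 4.
§3 applies: 4 + 1 = 5.
§4 applies (level before this adjustment is 5 < 11, so +1): 5 + 1 = 6.
§5 applies: 6 − 1 = 5.
§6 applies: 5 + 2 = 7.
§7 applies: 7 + 2 = 9.
Final offense level: 9.
Criminal history: 5 prior points → Category B (3-6).
Level 9 falls in the 7-12 band.
Grid: Level 7-12 × Category B = 20-26 months.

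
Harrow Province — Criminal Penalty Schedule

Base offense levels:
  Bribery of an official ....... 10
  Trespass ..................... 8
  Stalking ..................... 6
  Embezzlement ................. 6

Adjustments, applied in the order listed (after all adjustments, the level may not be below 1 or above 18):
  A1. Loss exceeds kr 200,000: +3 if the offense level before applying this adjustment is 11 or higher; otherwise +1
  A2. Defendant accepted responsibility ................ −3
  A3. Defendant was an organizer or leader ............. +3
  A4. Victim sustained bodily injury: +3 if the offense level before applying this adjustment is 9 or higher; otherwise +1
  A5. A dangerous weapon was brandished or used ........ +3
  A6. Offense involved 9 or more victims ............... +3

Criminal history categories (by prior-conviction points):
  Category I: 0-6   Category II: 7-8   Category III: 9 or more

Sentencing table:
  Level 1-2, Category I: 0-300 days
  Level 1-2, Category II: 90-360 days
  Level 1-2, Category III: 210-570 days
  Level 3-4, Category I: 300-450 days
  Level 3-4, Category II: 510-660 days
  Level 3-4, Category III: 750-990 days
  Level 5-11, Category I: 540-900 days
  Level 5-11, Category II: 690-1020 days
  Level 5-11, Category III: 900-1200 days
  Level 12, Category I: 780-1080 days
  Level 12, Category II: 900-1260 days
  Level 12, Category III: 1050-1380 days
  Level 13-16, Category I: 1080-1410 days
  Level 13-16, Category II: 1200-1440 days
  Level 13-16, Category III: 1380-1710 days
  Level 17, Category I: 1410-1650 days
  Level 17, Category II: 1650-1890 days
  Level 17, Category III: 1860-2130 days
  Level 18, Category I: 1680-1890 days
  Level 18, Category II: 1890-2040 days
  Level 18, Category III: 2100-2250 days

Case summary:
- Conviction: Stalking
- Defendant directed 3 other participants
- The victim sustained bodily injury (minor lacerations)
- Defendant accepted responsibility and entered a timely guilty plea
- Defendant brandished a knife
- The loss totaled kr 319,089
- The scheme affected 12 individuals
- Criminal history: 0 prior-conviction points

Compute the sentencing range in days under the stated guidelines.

Base offense level for stalking: 6.
A1 applies (level before this adjustment is 6 < 11, so +1): 6 + 1 = 7.
A2 applies: 7 − 3 = 4.
A3 applies: 4 + 3 = 7.
A4 applies (level before this adjustment is 7 < 9, so +1): 7 + 1 = 8.
A5 applies: 8 + 3 = 11.
A6 applies: 11 + 3 = 14.
Final offense level: 14.
Criminal history: 0 prior points → Category I (0-6).
Level 14 falls in the 13-16 band.
Grid: Level 13-16 × Category I = 1080-1410 days.

1080-1410 days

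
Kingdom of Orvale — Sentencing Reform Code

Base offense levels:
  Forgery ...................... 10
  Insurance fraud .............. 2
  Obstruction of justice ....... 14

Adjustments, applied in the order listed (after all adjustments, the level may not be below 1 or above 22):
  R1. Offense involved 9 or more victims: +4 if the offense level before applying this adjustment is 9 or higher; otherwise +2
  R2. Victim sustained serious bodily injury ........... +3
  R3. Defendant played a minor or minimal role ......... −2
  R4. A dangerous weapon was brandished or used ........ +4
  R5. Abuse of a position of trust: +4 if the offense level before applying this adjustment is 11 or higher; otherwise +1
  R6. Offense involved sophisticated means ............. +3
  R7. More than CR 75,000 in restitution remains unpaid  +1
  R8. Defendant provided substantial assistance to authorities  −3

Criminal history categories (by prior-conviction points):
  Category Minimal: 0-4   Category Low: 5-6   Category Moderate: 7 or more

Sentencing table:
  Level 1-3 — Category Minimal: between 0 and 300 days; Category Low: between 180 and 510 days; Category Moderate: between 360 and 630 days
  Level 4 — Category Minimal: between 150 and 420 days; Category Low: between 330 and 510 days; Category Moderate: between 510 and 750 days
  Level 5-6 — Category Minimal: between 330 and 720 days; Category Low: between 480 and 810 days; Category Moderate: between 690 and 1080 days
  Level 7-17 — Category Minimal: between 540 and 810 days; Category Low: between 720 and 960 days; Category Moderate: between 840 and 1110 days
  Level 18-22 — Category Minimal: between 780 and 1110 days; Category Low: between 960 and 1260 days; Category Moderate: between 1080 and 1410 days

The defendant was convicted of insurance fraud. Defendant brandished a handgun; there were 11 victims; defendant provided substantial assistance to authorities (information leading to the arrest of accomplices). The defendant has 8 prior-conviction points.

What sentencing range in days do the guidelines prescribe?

Base offense level for insurance fraud: 2.
R1 applies (level before this adjustment is 2 < 9, so +2): 2 + 2 = 4.
R3 does not apply.
R4 applies: 4 + 4 = 8.
R8 applies: 8 − 3 = 5.
Final offense level: 5.
Criminal history: 8 prior points → Category Moderate (7+).
Level 5 falls in the 5-6 band.
Grid: Level 5-6 × Category Moderate = 690-1080 days.

690-1080 days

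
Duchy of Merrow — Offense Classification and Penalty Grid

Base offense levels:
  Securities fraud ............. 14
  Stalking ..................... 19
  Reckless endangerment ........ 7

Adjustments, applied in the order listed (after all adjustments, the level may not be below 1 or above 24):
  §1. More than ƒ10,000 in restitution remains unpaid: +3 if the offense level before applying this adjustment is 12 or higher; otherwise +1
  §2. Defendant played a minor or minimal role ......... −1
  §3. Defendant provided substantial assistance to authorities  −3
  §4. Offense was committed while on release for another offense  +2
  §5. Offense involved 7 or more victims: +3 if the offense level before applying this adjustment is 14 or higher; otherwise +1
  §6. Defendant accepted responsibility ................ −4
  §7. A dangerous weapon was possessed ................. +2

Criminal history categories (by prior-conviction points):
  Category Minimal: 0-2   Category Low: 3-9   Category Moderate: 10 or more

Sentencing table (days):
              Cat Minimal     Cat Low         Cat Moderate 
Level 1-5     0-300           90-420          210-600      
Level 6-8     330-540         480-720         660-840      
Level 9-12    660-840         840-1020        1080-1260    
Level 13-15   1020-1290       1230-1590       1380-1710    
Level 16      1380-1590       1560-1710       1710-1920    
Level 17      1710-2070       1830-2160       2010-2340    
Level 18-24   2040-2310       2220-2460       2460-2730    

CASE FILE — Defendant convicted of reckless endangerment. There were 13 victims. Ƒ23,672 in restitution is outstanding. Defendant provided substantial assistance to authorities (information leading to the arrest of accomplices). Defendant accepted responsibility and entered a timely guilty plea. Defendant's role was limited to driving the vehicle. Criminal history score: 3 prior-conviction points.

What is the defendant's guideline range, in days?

Base offense level for reckless endangerment: 7.
§1 applies (level before this adjustment is 7 < 12, so +1): 7 + 1 = 8.
§2 applies: 8 − 1 = 7.
§3 applies: 7 − 3 = 4.
§5 applies (level before this adjustment is 4 < 14, so +1): 4 + 1 = 5.
§6 applies: 5 − 4 = 1.
§7 does not apply.
Final offense level: 1.
Criminal history: 3 prior points → Category Low (3-9).
Level 1 falls in the 1-5 band.
Grid: Level 1-5 × Category Low = 90-420 days.

90-420 days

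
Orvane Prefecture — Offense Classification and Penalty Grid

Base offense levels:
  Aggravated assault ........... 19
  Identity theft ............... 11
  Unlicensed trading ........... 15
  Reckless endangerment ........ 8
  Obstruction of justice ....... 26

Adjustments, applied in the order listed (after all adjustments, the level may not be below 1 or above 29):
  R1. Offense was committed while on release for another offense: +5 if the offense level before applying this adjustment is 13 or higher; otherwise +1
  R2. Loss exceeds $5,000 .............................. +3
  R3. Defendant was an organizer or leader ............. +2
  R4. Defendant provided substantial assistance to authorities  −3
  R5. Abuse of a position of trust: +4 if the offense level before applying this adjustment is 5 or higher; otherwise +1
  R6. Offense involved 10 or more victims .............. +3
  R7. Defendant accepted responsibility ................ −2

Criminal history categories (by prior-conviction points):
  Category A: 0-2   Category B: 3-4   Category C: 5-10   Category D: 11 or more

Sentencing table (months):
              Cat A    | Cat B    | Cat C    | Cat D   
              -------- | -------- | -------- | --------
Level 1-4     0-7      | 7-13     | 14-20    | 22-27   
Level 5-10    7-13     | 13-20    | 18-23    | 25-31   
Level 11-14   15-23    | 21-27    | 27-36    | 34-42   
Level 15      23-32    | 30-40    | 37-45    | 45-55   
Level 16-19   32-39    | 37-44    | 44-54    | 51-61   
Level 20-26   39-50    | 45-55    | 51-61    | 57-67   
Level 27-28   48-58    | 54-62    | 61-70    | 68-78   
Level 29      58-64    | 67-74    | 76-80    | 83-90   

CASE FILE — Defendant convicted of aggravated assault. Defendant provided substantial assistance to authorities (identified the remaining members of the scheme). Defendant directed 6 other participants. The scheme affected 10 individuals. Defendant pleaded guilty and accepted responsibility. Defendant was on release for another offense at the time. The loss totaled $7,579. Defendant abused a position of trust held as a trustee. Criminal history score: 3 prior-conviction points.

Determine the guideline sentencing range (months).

67-74 months

Base offense level for aggravated assault: 19.
R1 applies (level before this adjustment is 19 ≥ 13, so +5): 19 + 5 = 24.
R2 applies: 24 + 3 = 27.
R3 applies: 27 + 2 = 29.
R4 applies: 29 − 3 = 26.
R5 applies (level before this adjustment is 26 ≥ 5, so +4): 26 + 4 = 30.
R6 applies: 30 + 3 = 33.
R7 applies: 33 − 2 = 31.
Level 31 exceeds the maximum of 29; capped at 29.
Final offense level: 29.
Criminal history: 3 prior points → Category B (3-4).
Level 29 falls in the 29 band.
Grid: Level 29 × Category B = 67-74 months.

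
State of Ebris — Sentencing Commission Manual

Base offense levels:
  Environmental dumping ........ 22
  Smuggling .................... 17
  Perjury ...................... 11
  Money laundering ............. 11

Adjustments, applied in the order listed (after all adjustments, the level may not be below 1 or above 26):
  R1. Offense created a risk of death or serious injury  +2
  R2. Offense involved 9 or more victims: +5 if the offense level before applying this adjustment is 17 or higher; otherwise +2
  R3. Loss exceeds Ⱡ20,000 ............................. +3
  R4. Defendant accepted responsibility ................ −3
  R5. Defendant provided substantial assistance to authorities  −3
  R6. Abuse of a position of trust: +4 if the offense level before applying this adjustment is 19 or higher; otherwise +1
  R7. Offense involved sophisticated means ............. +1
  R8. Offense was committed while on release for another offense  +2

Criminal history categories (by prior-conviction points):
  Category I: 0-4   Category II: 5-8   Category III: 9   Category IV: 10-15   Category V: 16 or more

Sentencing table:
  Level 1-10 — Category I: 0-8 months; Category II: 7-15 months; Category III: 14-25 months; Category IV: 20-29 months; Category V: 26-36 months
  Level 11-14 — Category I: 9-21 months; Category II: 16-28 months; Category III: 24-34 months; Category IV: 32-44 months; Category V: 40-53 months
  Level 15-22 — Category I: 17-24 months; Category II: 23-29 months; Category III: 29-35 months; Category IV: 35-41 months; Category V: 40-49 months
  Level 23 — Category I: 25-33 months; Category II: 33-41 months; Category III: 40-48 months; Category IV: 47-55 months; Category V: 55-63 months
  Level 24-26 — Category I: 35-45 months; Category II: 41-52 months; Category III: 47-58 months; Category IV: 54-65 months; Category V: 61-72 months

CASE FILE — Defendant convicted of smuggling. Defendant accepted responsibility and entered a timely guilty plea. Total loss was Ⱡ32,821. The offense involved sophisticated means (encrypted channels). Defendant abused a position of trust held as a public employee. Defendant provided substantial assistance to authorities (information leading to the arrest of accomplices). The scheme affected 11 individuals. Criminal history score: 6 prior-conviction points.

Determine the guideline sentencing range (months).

Base offense level for smuggling: 17.
R2 applies (level before this adjustment is 17 ≥ 17, so +5): 17 + 5 = 22.
R3 applies: 22 + 3 = 25.
R4 applies: 25 − 3 = 22.
R5 applies: 22 − 3 = 19.
R6 applies (level before this adjustment is 19 ≥ 19, so +4): 19 + 4 = 23.
R7 applies: 23 + 1 = 24.
R8 does not apply.
Final offense level: 24.
Criminal history: 6 prior points → Category II (5-8).
Level 24 falls in the 24-26 band.
Grid: Level 24-26 × Category II = 41-52 months.

41-52 months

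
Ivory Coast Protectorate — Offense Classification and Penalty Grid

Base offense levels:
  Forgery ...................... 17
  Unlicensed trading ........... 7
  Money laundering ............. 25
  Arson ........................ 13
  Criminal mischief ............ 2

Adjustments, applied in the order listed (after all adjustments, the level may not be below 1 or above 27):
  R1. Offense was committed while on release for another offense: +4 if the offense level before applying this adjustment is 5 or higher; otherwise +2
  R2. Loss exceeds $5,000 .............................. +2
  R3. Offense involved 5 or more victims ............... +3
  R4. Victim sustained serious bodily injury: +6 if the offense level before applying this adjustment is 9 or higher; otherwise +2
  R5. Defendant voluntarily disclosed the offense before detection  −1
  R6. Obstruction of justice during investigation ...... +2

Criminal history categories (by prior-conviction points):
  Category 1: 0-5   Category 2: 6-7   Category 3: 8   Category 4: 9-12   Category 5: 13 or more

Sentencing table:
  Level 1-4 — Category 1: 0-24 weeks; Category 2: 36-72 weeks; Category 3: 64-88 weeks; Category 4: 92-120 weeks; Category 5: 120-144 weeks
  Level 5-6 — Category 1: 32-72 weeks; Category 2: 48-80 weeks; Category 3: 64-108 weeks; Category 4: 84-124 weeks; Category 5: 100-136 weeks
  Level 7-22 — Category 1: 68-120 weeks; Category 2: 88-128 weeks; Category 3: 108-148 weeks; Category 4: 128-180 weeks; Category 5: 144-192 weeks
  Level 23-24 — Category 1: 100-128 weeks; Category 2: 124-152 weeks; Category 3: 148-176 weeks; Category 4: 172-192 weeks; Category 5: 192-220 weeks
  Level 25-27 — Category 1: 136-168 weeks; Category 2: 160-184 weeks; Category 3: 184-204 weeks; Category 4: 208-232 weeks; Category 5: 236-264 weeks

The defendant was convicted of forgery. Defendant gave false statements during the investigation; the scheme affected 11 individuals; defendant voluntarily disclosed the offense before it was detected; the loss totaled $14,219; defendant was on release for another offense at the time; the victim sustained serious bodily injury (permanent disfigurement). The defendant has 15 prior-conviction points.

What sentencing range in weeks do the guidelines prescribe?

Base offense level for forgery: 17.
R1 applies (level before this adjustment is 17 ≥ 5, so +4): 17 + 4 = 21.
R2 applies: 21 + 2 = 23.
R3 applies: 23 + 3 = 26.
R4 applies (level before this adjustment is 26 ≥ 9, so +6): 26 + 6 = 32.
R5 applies: 32 − 1 = 31.
R6 applies: 31 + 2 = 33.
Level 33 exceeds the maximum of 27; capped at 27.
Final offense level: 27.
Criminal history: 15 prior points → Category 5 (13+).
Level 27 falls in the 25-27 band.
Grid: Level 25-27 × Category 5 = 236-264 weeks.

236-264 weeks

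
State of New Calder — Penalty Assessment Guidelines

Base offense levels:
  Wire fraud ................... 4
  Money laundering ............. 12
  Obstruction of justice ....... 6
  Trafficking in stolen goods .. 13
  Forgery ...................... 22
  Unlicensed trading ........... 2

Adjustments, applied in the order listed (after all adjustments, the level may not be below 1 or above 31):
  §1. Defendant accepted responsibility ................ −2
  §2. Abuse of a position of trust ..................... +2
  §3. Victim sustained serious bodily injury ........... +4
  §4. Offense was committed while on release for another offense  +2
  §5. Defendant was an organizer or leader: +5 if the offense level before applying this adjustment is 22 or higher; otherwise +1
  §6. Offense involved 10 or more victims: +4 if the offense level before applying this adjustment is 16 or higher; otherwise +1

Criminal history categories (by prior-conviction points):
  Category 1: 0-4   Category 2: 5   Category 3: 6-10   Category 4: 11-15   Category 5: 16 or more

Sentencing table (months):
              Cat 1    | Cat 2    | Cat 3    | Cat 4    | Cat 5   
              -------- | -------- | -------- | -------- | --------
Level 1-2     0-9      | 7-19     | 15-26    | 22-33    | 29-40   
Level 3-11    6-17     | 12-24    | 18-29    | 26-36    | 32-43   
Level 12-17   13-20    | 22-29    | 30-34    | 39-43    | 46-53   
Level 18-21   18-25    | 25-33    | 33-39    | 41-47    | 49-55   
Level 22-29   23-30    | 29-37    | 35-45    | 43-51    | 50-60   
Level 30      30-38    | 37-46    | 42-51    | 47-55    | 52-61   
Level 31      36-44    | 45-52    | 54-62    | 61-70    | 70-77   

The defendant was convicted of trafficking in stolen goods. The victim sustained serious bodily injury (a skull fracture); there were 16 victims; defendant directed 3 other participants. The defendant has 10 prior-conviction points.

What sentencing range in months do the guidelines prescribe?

Base offense level for trafficking in stolen goods: 13.
§2 does not apply.
§3 applies: 13 + 4 = 17.
§5 applies (level before this adjustment is 17 < 22, so +1): 17 + 1 = 18.
§6 applies (level before this adjustment is 18 ≥ 16, so +4): 18 + 4 = 22.
Final offense level: 22.
Criminal history: 10 prior points → Category 3 (6-10).
Level 22 falls in the 22-29 band.
Grid: Level 22-29 × Category 3 = 35-45 months.

35-45 months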